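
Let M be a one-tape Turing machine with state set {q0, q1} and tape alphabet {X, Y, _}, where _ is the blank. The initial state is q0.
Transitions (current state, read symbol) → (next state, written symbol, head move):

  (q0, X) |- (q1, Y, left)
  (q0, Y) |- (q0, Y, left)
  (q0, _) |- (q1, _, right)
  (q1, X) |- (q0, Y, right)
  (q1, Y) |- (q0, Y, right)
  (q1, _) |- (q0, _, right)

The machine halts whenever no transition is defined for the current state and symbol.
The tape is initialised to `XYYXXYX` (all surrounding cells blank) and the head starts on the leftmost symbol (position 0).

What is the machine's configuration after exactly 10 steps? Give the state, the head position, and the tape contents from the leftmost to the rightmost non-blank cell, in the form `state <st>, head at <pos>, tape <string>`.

q0 | _[X]YYXXYX   read X → write Y, move left, go to q1
q1 | [_]YYYXXYX   read _ → write _, move right, go to q0
q0 | _[Y]YYXXYX   read Y → write Y, move left, go to q0
q0 | [_]YYYXXYX   read _ → write _, move right, go to q1
q1 | _[Y]YYXXYX   read Y → write Y, move right, go to q0
q0 | _Y[Y]YXXYX   read Y → write Y, move left, go to q0
q0 | _[Y]YYXXYX   read Y → write Y, move left, go to q0
q0 | [_]YYYXXYX   read _ → write _, move right, go to q1
q1 | _[Y]YYXXYX   read Y → write Y, move right, go to q0
q0 | _Y[Y]YXXYX   read Y → write Y, move left, go to q0
q0 | _[Y]YYXXYX
After 10 steps: state q0, head at 0, tape YYYXXYX.

state q0, head at 0, tape YYYXXYX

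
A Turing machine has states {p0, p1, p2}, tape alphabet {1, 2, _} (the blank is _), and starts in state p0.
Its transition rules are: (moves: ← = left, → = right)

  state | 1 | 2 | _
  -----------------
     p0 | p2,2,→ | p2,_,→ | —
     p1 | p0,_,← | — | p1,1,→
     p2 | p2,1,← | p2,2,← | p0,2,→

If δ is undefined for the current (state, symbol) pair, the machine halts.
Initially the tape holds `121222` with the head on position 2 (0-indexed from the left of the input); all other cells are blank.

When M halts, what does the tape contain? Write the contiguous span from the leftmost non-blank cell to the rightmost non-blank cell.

2222222_2

p0 | __12[1]222__   read 1 → write 2, move →, go to p2
p2 | __122[2]22__   read 2 → write 2, move ←, go to p2
p2 | __12[2]222__   read 2 → write 2, move ←, go to p2
p2 | __1[2]2222__   read 2 → write 2, move ←, go to p2
p2 | __[1]22222__   read 1 → write 1, move ←, go to p2
p2 | _[_]122222__   read _ → write 2, move →, go to p0
p0 | _2[1]22222__   read 1 → write 2, move →, go to p2
p2 | _22[2]2222__   read 2 → write 2, move ←, go to p2
p2 | _2[2]22222__   read 2 → write 2, move ←, go to p2
p2 | _[2]222222__   read 2 → write 2, move ←, go to p2
p2 | [_]2222222__   read _ → write 2, move →, go to p0
p0 | 2[2]222222__   read 2 → write _, move →, go to p2
p2 | 2_[2]22222__   read 2 → write 2, move ←, go to p2
p2 | 2[_]222222__   read _ → write 2, move →, go to p0
p0 | 22[2]22222__   read 2 → write _, move →, go to p2
p2 | 22_[2]2222__   read 2 → write 2, move ←, go to p2
p2 | 22[_]22222__   read _ → write 2, move →, go to p0
p0 | 222[2]2222__   read 2 → write _, move →, go to p2
p2 | 222_[2]222__   read 2 → write 2, move ←, go to p2
p2 | 222[_]2222__   read _ → write 2, move →, go to p0
p0 | 2222[2]222__   read 2 → write _, move →, go to p2
p2 | 2222_[2]22__   read 2 → write 2, move ←, go to p2
p2 | 2222[_]222__   read _ → write 2, move →, go to p0
p0 | 22222[2]22__   read 2 → write _, move →, go to p2
p2 | 22222_[2]2__   read 2 → write 2, move ←, go to p2
p2 | 22222[_]22__   read _ → write 2, move →, go to p0
p0 | 222222[2]2__   read 2 → write _, move →, go to p2
p2 | 222222_[2]__   read 2 → write 2, move ←, go to p2
p2 | 222222[_]2__   read _ → write 2, move →, go to p0
p0 | 2222222[2]__   read 2 → write _, move →, go to p2
p2 | 2222222_[_]_   read _ → write 2, move →, go to p0
p0 | 2222222_2[_]
The non-blank tape span at halt is 2222222_2.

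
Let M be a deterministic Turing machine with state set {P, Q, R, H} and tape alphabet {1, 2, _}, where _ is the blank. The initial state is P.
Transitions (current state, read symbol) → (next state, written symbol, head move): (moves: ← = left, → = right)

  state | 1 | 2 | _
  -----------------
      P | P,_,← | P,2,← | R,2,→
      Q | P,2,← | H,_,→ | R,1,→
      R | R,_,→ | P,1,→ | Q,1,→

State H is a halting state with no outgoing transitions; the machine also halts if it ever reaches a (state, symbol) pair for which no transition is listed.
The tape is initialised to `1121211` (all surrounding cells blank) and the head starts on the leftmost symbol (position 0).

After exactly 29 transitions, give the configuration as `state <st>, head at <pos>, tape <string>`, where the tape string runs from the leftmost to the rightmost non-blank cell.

state=P head=0 tape=____[1]121211   (P,1)→(P,_,←)
state=P head=-1 tape=___[_]_121211   (P,_)→(R,2,→)
state=R head=0 tape=___2[_]121211   (R,_)→(Q,1,→)
state=Q head=1 tape=___21[1]21211   (Q,1)→(P,2,←)
state=P head=0 tape=___2[1]221211   (P,1)→(P,_,←)
state=P head=-1 tape=___[2]_221211   (P,2)→(P,2,←)
state=P head=-2 tape=__[_]2_221211   (P,_)→(R,2,→)
state=R head=-1 tape=__2[2]_221211   (R,2)→(P,1,→)
state=P head=0 tape=__21[_]221211   (P,_)→(R,2,→)
state=R head=1 tape=__212[2]21211   (R,2)→(P,1,→)
state=P head=2 tape=__2121[2]1211   (P,2)→(P,2,←)
state=P head=1 tape=__212[1]21211   (P,1)→(P,_,←)
state=P head=0 tape=__21[2]_21211   (P,2)→(P,2,←)
state=P head=-1 tape=__2[1]2_21211   (P,1)→(P,_,←)
state=P head=-2 tape=__[2]_2_21211   (P,2)→(P,2,←)
state=P head=-3 tape=_[_]2_2_21211   (P,_)→(R,2,→)
state=R head=-2 tape=_2[2]_2_21211   (R,2)→(P,1,→)
state=P head=-1 tape=_21[_]2_21211   (P,_)→(R,2,→)
state=R head=0 tape=_212[2]_21211   (R,2)→(P,1,→)
state=P head=1 tape=_2121[_]21211   (P,_)→(R,2,→)
state=R head=2 tape=_21212[2]1211   (R,2)→(P,1,→)
state=P head=3 tape=_212121[1]211   (P,1)→(P,_,←)
state=P head=2 tape=_21212[1]_211   (P,1)→(P,_,←)
state=P head=1 tape=_2121[2]__211   (P,2)→(P,2,←)
state=P head=0 tape=_212[1]2__211   (P,1)→(P,_,←)
state=P head=-1 tape=_21[2]_2__211   (P,2)→(P,2,←)
state=P head=-2 tape=_2[1]2_2__211   (P,1)→(P,_,←)
state=P head=-3 tape=_[2]_2_2__211   (P,2)→(P,2,←)
state=P head=-4 tape=[_]2_2_2__211   (P,_)→(R,2,→)
state=R head=-3 tape=2[2]_2_2__211
After 29 steps: state R, head at -3, tape 22_2_2__211.

state R, head at -3, tape 22_2_2__211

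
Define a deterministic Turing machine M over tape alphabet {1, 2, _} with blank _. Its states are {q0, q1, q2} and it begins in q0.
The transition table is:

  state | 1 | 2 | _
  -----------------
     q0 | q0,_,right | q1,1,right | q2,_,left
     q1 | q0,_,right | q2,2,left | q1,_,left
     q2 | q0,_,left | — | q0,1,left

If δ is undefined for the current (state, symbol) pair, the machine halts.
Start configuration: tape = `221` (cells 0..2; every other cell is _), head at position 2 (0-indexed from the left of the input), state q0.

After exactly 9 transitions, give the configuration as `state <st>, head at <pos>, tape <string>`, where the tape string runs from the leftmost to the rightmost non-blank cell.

state q0, head at 3, tape 2

q0 | 22[1]_   read 1 → write _, move right, go to q0
q0 | 22_[_]   read _ → write _, move left, go to q2
q2 | 22[_]_   read _ → write 1, move left, go to q0
q0 | 2[2]1_   read 2 → write 1, move right, go to q1
q1 | 21[1]_   read 1 → write _, move right, go to q0
q0 | 21_[_]   read _ → write _, move left, go to q2
q2 | 21[_]_   read _ → write 1, move left, go to q0
q0 | 2[1]1_   read 1 → write _, move right, go to q0
q0 | 2_[1]_   read 1 → write _, move right, go to q0
q0 | 2__[_]
After 9 steps: state q0, head at 3, tape 2.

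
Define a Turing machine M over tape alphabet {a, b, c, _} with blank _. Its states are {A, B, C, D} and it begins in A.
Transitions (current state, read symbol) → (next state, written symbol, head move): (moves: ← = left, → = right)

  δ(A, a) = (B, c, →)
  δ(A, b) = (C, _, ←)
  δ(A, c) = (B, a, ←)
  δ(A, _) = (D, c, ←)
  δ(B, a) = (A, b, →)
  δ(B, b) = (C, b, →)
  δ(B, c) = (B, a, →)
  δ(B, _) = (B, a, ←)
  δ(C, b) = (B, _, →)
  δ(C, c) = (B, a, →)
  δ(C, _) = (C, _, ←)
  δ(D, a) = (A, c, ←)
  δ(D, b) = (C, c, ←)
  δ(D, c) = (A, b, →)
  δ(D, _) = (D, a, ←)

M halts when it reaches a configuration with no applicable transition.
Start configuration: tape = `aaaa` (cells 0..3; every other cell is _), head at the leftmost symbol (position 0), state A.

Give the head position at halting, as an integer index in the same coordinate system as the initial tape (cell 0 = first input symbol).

A | [a]aaa____   read a → write c, move →, go to B
B | c[a]aa____   read a → write b, move →, go to A
A | cb[a]a____   read a → write c, move →, go to B
B | cbc[a]____   read a → write b, move →, go to A
A | cbcb[_]___   read _ → write c, move ←, go to D
D | cbc[b]c___   read b → write c, move ←, go to C
C | cb[c]cc___   read c → write a, move →, go to B
B | cba[c]c___   read c → write a, move →, go to B
B | cbaa[c]___   read c → write a, move →, go to B
B | cbaaa[_]__   read _ → write a, move ←, go to B
B | cbaa[a]a__   read a → write b, move →, go to A
A | cbaab[a]__   read a → write c, move →, go to B
B | cbaabc[_]_   read _ → write a, move ←, go to B
B | cbaab[c]a_   read c → write a, move →, go to B
B | cbaaba[a]_   read a → write b, move →, go to A
A | cbaabab[_]   read _ → write c, move ←, go to D
D | cbaaba[b]c   read b → write c, move ←, go to C
C | cbaab[a]cc
At halt the head is at cell 5.

5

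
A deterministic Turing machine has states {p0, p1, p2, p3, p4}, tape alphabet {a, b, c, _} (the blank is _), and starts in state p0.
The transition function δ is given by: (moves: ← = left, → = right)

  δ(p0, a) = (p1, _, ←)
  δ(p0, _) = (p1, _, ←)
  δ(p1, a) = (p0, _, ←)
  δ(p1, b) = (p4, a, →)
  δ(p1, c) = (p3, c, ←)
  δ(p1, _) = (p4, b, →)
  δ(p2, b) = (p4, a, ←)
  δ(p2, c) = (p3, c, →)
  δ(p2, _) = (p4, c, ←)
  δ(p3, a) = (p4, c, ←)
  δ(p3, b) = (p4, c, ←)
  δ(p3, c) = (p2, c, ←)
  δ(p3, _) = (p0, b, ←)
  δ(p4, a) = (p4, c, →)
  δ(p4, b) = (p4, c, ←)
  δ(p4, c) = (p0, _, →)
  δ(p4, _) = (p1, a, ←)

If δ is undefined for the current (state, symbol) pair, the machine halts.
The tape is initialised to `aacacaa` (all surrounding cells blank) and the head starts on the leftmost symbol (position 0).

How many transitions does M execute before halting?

state=p0 head=0 tape=_[a]acacaa_   (p0,a)→(p1,_,←)
state=p1 head=-1 tape=[_]_acacaa_   (p1,_)→(p4,b,→)
state=p4 head=0 tape=b[_]acacaa_   (p4,_)→(p1,a,←)
state=p1 head=-1 tape=[b]aacacaa_   (p1,b)→(p4,a,→)
state=p4 head=0 tape=a[a]acacaa_   (p4,a)→(p4,c,→)
state=p4 head=1 tape=ac[a]cacaa_   (p4,a)→(p4,c,→)
state=p4 head=2 tape=acc[c]acaa_   (p4,c)→(p0,_,→)
state=p0 head=3 tape=acc_[a]caa_   (p0,a)→(p1,_,←)
state=p1 head=2 tape=acc[_]_caa_   (p1,_)→(p4,b,→)
state=p4 head=3 tape=accb[_]caa_   (p4,_)→(p1,a,←)
state=p1 head=2 tape=acc[b]acaa_   (p1,b)→(p4,a,→)
state=p4 head=3 tape=acca[a]caa_   (p4,a)→(p4,c,→)
state=p4 head=4 tape=accac[c]aa_   (p4,c)→(p0,_,→)
state=p0 head=5 tape=accac_[a]a_   (p0,a)→(p1,_,←)
state=p1 head=4 tape=accac[_]_a_   (p1,_)→(p4,b,→)
state=p4 head=5 tape=accacb[_]a_   (p4,_)→(p1,a,←)
state=p1 head=4 tape=accac[b]aa_   (p1,b)→(p4,a,→)
state=p4 head=5 tape=accaca[a]a_   (p4,a)→(p4,c,→)
state=p4 head=6 tape=accacac[a]_   (p4,a)→(p4,c,→)
state=p4 head=7 tape=accacacc[_]   (p4,_)→(p1,a,←)
state=p1 head=6 tape=accacac[c]a   (p1,c)→(p3,c,←)
state=p3 head=5 tape=accaca[c]ca   (p3,c)→(p2,c,←)
state=p2 head=4 tape=accac[a]cca
M halts after 22 transitions.

22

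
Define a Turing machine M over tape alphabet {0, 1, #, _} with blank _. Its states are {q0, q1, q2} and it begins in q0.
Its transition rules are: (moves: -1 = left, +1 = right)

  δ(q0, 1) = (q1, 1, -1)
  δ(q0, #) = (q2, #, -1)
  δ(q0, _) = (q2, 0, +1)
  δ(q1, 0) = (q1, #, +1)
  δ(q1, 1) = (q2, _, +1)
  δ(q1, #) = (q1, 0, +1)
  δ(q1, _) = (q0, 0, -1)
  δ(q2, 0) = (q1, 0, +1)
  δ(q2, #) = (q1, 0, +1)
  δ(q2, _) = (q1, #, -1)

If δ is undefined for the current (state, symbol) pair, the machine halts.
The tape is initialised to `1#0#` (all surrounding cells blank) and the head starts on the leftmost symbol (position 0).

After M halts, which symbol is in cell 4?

state=q0 head=0 tape=__[1]#0#_   (q0,1)→(q1,1,-1)
state=q1 head=-1 tape=_[_]1#0#_   (q1,_)→(q0,0,-1)
state=q0 head=-2 tape=[_]01#0#_   (q0,_)→(q2,0,+1)
state=q2 head=-1 tape=0[0]1#0#_   (q2,0)→(q1,0,+1)
state=q1 head=0 tape=00[1]#0#_   (q1,1)→(q2,_,+1)
state=q2 head=1 tape=00_[#]0#_   (q2,#)→(q1,0,+1)
state=q1 head=2 tape=00_0[0]#_   (q1,0)→(q1,#,+1)
state=q1 head=3 tape=00_0#[#]_   (q1,#)→(q1,0,+1)
state=q1 head=4 tape=00_0#0[_]   (q1,_)→(q0,0,-1)
state=q0 head=3 tape=00_0#[0]0
Cell 4 holds 0 when M halts.

0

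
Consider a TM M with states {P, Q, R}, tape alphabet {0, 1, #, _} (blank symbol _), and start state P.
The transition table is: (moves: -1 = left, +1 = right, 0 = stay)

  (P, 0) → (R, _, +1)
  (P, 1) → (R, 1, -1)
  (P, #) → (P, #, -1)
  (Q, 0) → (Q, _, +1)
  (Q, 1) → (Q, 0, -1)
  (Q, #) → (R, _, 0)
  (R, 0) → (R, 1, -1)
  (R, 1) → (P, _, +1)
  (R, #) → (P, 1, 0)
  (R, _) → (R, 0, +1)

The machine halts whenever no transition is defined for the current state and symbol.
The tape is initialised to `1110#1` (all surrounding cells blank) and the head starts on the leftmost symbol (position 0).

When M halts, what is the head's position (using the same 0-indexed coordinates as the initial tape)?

6

state=P head=0 tape=_[1]110#1_   (P,1)→(R,1,-1)
state=R head=-1 tape=[_]1110#1_   (R,_)→(R,0,+1)
state=R head=0 tape=0[1]110#1_   (R,1)→(P,_,+1)
state=P head=1 tape=0_[1]10#1_   (P,1)→(R,1,-1)
state=R head=0 tape=0[_]110#1_   (R,_)→(R,0,+1)
state=R head=1 tape=00[1]10#1_   (R,1)→(P,_,+1)
state=P head=2 tape=00_[1]0#1_   (P,1)→(R,1,-1)
state=R head=1 tape=00[_]10#1_   (R,_)→(R,0,+1)
state=R head=2 tape=000[1]0#1_   (R,1)→(P,_,+1)
state=P head=3 tape=000_[0]#1_   (P,0)→(R,_,+1)
state=R head=4 tape=000__[#]1_   (R,#)→(P,1,0)
state=P head=4 tape=000__[1]1_   (P,1)→(R,1,-1)
state=R head=3 tape=000_[_]11_   (R,_)→(R,0,+1)
state=R head=4 tape=000_0[1]1_   (R,1)→(P,_,+1)
state=P head=5 tape=000_0_[1]_   (P,1)→(R,1,-1)
state=R head=4 tape=000_0[_]1_   (R,_)→(R,0,+1)
state=R head=5 tape=000_00[1]_   (R,1)→(P,_,+1)
state=P head=6 tape=000_00_[_]
At halt the head is at cell 6.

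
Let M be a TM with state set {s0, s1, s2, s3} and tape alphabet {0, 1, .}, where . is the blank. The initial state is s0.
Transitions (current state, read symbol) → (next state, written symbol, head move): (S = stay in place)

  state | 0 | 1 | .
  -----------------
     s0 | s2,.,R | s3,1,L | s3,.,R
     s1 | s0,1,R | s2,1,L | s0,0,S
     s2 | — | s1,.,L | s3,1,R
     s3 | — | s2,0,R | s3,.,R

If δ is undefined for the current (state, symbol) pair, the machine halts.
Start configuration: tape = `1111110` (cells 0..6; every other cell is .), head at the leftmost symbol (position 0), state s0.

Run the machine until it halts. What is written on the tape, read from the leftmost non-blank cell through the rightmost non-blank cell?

1.1.1.0

s0 | .[1]111110   read 1 → write 1, move L, go to s3
s3 | [.]1111110   read . → write ., move R, go to s3
s3 | .[1]111110   read 1 → write 0, move R, go to s2
s2 | .0[1]11110   read 1 → write ., move L, go to s1
s1 | .[0].11110   read 0 → write 1, move R, go to s0
s0 | .1[.]11110   read . → write ., move R, go to s3
s3 | .1.[1]1110   read 1 → write 0, move R, go to s2
s2 | .1.0[1]110   read 1 → write ., move L, go to s1
s1 | .1.[0].110   read 0 → write 1, move R, go to s0
s0 | .1.1[.]110   read . → write ., move R, go to s3
s3 | .1.1.[1]10   read 1 → write 0, move R, go to s2
s2 | .1.1.0[1]0   read 1 → write ., move L, go to s1
s1 | .1.1.[0].0   read 0 → write 1, move R, go to s0
s0 | .1.1.1[.]0   read . → write ., move R, go to s3
s3 | .1.1.1.[0]
The non-blank tape span at halt is 1.1.1.0.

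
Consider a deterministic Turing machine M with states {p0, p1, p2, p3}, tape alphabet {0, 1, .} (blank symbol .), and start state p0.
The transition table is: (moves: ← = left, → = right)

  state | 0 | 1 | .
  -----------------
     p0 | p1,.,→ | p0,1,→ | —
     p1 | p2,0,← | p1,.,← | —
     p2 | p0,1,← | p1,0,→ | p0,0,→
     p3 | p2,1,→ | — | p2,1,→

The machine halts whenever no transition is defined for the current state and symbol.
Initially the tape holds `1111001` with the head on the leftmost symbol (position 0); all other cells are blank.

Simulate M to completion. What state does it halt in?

p0 | [1]111001   read 1 → write 1, move →, go to p0
p0 | 1[1]11001   read 1 → write 1, move →, go to p0
p0 | 11[1]1001   read 1 → write 1, move →, go to p0
p0 | 111[1]001   read 1 → write 1, move →, go to p0
p0 | 1111[0]01   read 0 → write ., move →, go to p1
p1 | 1111.[0]1   read 0 → write 0, move ←, go to p2
p2 | 1111[.]01   read . → write 0, move →, go to p0
p0 | 11110[0]1   read 0 → write ., move →, go to p1
p1 | 11110.[1]   read 1 → write ., move ←, go to p1
p1 | 11110[.].
No transition is defined for (p1, .); M halts in state p1.

p1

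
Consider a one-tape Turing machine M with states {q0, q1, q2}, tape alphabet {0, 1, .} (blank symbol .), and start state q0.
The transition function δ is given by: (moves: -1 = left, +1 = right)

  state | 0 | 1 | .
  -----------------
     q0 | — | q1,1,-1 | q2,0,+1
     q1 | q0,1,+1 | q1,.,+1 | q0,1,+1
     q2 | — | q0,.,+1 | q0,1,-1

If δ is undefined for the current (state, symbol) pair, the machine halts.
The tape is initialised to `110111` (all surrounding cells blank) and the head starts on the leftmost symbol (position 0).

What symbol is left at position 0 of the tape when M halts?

.

state=q0 head=0 tape=.[1]10111...   (q0,1)→(q1,1,-1)
state=q1 head=-1 tape=[.]110111...   (q1,.)→(q0,1,+1)
state=q0 head=0 tape=1[1]10111...   (q0,1)→(q1,1,-1)
state=q1 head=-1 tape=[1]110111...   (q1,1)→(q1,.,+1)
state=q1 head=0 tape=.[1]10111...   (q1,1)→(q1,.,+1)
state=q1 head=1 tape=..[1]0111...   (q1,1)→(q1,.,+1)
state=q1 head=2 tape=...[0]111...   (q1,0)→(q0,1,+1)
state=q0 head=3 tape=...1[1]11...   (q0,1)→(q1,1,-1)
state=q1 head=2 tape=...[1]111...   (q1,1)→(q1,.,+1)
state=q1 head=3 tape=....[1]11...   (q1,1)→(q1,.,+1)
state=q1 head=4 tape=.....[1]1...   (q1,1)→(q1,.,+1)
state=q1 head=5 tape=......[1]...   (q1,1)→(q1,.,+1)
state=q1 head=6 tape=.......[.]..   (q1,.)→(q0,1,+1)
state=q0 head=7 tape=.......1[.].   (q0,.)→(q2,0,+1)
state=q2 head=8 tape=.......10[.]   (q2,.)→(q0,1,-1)
state=q0 head=7 tape=.......1[0]1
Cell 0 holds . when M halts.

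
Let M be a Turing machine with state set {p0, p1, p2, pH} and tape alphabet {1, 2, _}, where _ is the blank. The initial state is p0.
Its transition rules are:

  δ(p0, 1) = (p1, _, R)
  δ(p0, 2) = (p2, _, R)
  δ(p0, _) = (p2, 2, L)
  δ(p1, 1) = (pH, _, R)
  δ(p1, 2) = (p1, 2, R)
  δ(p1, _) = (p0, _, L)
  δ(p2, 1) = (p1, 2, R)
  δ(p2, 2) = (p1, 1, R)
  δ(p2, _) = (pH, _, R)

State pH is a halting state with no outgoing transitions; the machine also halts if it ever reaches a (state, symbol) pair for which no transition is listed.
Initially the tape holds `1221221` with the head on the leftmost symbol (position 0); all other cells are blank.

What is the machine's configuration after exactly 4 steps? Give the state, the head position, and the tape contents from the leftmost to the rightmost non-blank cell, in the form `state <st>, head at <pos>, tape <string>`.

p0 | [1]221221   read 1 → write _, move R, go to p1
p1 | _[2]21221   read 2 → write 2, move R, go to p1
p1 | _2[2]1221   read 2 → write 2, move R, go to p1
p1 | _22[1]221   read 1 → write _, move R, go to pH
pH | _22_[2]21
After 4 steps: state pH, head at 4, tape 22_221.

state pH, head at 4, tape 22_221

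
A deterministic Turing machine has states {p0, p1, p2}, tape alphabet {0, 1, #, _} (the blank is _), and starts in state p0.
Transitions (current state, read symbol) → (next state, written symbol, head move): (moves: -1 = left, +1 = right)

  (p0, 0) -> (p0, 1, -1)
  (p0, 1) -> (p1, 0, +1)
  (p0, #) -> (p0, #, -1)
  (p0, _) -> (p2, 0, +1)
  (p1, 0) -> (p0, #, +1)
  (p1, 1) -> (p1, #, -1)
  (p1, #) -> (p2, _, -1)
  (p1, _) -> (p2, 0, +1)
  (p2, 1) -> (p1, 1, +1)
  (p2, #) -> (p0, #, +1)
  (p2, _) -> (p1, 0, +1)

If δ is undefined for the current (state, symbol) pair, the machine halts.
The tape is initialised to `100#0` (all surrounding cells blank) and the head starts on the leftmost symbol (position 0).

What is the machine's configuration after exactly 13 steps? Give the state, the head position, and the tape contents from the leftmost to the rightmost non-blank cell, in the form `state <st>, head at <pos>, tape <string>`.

state p1, head at 3, tape 0101_0

state=p0 head=0 tape=_[1]00#0   (p0,1)→(p1,0,+1)
state=p1 head=1 tape=_0[0]0#0   (p1,0)→(p0,#,+1)
state=p0 head=2 tape=_0#[0]#0   (p0,0)→(p0,1,-1)
state=p0 head=1 tape=_0[#]1#0   (p0,#)→(p0,#,-1)
state=p0 head=0 tape=_[0]#1#0   (p0,0)→(p0,1,-1)
state=p0 head=-1 tape=[_]1#1#0   (p0,_)→(p2,0,+1)
state=p2 head=0 tape=0[1]#1#0   (p2,1)→(p1,1,+1)
state=p1 head=1 tape=01[#]1#0   (p1,#)→(p2,_,-1)
state=p2 head=0 tape=0[1]_1#0   (p2,1)→(p1,1,+1)
state=p1 head=1 tape=01[_]1#0   (p1,_)→(p2,0,+1)
state=p2 head=2 tape=010[1]#0   (p2,1)→(p1,1,+1)
state=p1 head=3 tape=0101[#]0   (p1,#)→(p2,_,-1)
state=p2 head=2 tape=010[1]_0   (p2,1)→(p1,1,+1)
state=p1 head=3 tape=0101[_]0
After 13 steps: state p1, head at 3, tape 0101_0.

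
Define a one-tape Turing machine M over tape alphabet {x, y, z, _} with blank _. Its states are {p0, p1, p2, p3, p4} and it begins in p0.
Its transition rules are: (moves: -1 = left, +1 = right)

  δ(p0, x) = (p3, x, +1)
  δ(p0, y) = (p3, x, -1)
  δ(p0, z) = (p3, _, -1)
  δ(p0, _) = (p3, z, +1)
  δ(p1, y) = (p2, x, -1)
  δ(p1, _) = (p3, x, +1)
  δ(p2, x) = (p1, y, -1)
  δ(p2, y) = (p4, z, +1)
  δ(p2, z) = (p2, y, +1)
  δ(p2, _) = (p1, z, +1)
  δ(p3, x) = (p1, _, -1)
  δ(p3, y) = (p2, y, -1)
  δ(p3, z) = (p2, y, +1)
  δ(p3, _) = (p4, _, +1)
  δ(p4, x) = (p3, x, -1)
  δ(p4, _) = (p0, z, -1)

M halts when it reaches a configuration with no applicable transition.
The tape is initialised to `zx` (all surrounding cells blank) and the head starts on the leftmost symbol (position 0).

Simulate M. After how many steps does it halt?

state=p0 head=0 tape=__[z]x   (p0,z)→(p3,_,-1)
state=p3 head=-1 tape=_[_]_x   (p3,_)→(p4,_,+1)
state=p4 head=0 tape=__[_]x   (p4,_)→(p0,z,-1)
state=p0 head=-1 tape=_[_]zx   (p0,_)→(p3,z,+1)
state=p3 head=0 tape=_z[z]x   (p3,z)→(p2,y,+1)
state=p2 head=1 tape=_zy[x]   (p2,x)→(p1,y,-1)
state=p1 head=0 tape=_z[y]y   (p1,y)→(p2,x,-1)
state=p2 head=-1 tape=_[z]xy   (p2,z)→(p2,y,+1)
state=p2 head=0 tape=_y[x]y   (p2,x)→(p1,y,-1)
state=p1 head=-1 tape=_[y]yy   (p1,y)→(p2,x,-1)
state=p2 head=-2 tape=[_]xyy   (p2,_)→(p1,z,+1)
state=p1 head=-1 tape=z[x]yy
M halts after 11 transitions.

11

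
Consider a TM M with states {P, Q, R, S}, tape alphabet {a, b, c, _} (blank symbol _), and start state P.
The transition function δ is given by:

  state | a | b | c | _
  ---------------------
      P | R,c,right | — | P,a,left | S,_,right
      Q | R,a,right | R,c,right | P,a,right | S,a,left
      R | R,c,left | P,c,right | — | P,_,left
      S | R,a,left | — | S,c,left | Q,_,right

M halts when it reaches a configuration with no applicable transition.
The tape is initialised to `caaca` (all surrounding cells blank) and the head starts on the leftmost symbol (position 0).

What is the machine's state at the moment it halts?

P | __[c]aaca   read c → write a, move left, go to P
P | _[_]aaaca   read _ → write _, move right, go to S
S | __[a]aaca   read a → write a, move left, go to R
R | _[_]aaaca   read _ → write _, move left, go to P
P | [_]_aaaca   read _ → write _, move right, go to S
S | _[_]aaaca   read _ → write _, move right, go to Q
Q | __[a]aaca   read a → write a, move right, go to R
R | __a[a]aca   read a → write c, move left, go to R
R | __[a]caca   read a → write c, move left, go to R
R | _[_]ccaca   read _ → write _, move left, go to P
P | [_]_ccaca   read _ → write _, move right, go to S
S | _[_]ccaca   read _ → write _, move right, go to Q
Q | __[c]caca   read c → write a, move right, go to P
P | __a[c]aca   read c → write a, move left, go to P
P | __[a]aaca   read a → write c, move right, go to R
R | __c[a]aca   read a → write c, move left, go to R
R | __[c]caca
No transition is defined for (R, c); M halts in state R.

R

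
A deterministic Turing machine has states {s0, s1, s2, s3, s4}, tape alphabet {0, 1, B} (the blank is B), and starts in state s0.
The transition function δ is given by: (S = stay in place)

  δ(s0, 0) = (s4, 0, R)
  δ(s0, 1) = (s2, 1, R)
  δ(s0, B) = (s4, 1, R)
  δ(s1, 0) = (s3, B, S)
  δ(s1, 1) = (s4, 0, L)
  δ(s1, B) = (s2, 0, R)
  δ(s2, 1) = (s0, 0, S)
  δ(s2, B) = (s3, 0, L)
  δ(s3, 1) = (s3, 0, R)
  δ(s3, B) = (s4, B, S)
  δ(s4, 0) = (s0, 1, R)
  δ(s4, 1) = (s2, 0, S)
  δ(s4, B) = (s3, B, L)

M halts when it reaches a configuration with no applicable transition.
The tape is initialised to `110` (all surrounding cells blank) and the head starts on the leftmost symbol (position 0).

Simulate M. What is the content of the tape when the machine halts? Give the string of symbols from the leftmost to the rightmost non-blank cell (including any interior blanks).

1010

state=s0 head=0 tape=[1]10BB   (s0,1)→(s2,1,R)
state=s2 head=1 tape=1[1]0BB   (s2,1)→(s0,0,S)
state=s0 head=1 tape=1[0]0BB   (s0,0)→(s4,0,R)
state=s4 head=2 tape=10[0]BB   (s4,0)→(s0,1,R)
state=s0 head=3 tape=101[B]B   (s0,B)→(s4,1,R)
state=s4 head=4 tape=1011[B]   (s4,B)→(s3,B,L)
state=s3 head=3 tape=101[1]B   (s3,1)→(s3,0,R)
state=s3 head=4 tape=1010[B]   (s3,B)→(s4,B,S)
state=s4 head=4 tape=1010[B]   (s4,B)→(s3,B,L)
state=s3 head=3 tape=101[0]B
The non-blank tape span at halt is 1010.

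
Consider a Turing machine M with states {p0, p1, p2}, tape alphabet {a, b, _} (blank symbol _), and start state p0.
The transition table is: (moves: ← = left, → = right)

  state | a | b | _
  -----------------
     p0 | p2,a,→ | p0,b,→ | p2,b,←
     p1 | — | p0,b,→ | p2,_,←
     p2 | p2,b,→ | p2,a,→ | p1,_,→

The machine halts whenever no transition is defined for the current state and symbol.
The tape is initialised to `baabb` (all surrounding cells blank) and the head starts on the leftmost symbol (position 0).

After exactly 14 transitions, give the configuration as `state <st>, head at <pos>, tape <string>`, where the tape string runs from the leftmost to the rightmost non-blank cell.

state p1, head at 6, tape babaa

p0 | [b]aabb__   read b → write b, move →, go to p0
p0 | b[a]abb__   read a → write a, move →, go to p2
p2 | ba[a]bb__   read a → write b, move →, go to p2
p2 | bab[b]b__   read b → write a, move →, go to p2
p2 | baba[b]__   read b → write a, move →, go to p2
p2 | babaa[_]_   read _ → write _, move →, go to p1
p1 | babaa_[_]   read _ → write _, move ←, go to p2
p2 | babaa[_]_   read _ → write _, move →, go to p1
p1 | babaa_[_]   read _ → write _, move ←, go to p2
p2 | babaa[_]_   read _ → write _, move →, go to p1
p1 | babaa_[_]   read _ → write _, move ←, go to p2
p2 | babaa[_]_   read _ → write _, move →, go to p1
p1 | babaa_[_]   read _ → write _, move ←, go to p2
p2 | babaa[_]_   read _ → write _, move →, go to p1
p1 | babaa_[_]
After 14 steps: state p1, head at 6, tape babaa.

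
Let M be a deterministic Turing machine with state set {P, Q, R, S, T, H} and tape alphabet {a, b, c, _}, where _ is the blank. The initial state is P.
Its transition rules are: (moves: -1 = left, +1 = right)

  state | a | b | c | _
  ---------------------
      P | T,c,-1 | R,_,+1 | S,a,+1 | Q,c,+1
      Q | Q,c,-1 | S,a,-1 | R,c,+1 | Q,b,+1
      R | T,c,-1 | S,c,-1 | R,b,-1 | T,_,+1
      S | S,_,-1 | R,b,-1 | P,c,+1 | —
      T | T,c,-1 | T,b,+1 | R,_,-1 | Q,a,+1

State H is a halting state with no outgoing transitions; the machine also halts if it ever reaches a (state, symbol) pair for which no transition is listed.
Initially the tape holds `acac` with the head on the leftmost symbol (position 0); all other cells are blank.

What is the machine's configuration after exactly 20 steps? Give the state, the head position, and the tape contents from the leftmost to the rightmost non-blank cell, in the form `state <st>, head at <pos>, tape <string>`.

state=P head=0 tape=___[a]cac   (P,a)→(T,c,-1)
state=T head=-1 tape=__[_]ccac   (T,_)→(Q,a,+1)
state=Q head=0 tape=__a[c]cac   (Q,c)→(R,c,+1)
state=R head=1 tape=__ac[c]ac   (R,c)→(R,b,-1)
state=R head=0 tape=__a[c]bac   (R,c)→(R,b,-1)
state=R head=-1 tape=__[a]bbac   (R,a)→(T,c,-1)
state=T head=-2 tape=_[_]cbbac   (T,_)→(Q,a,+1)
state=Q head=-1 tape=_a[c]bbac   (Q,c)→(R,c,+1)
state=R head=0 tape=_ac[b]bac   (R,b)→(S,c,-1)
state=S head=-1 tape=_a[c]cbac   (S,c)→(P,c,+1)
state=P head=0 tape=_ac[c]bac   (P,c)→(S,a,+1)
state=S head=1 tape=_aca[b]ac   (S,b)→(R,b,-1)
state=R head=0 tape=_ac[a]bac   (R,a)→(T,c,-1)
state=T head=-1 tape=_a[c]cbac   (T,c)→(R,_,-1)
state=R head=-2 tape=_[a]_cbac   (R,a)→(T,c,-1)
state=T head=-3 tape=[_]c_cbac   (T,_)→(Q,a,+1)
state=Q head=-2 tape=a[c]_cbac   (Q,c)→(R,c,+1)
state=R head=-1 tape=ac[_]cbac   (R,_)→(T,_,+1)
state=T head=0 tape=ac_[c]bac   (T,c)→(R,_,-1)
state=R head=-1 tape=ac[_]_bac   (R,_)→(T,_,+1)
state=T head=0 tape=ac_[_]bac
After 20 steps: state T, head at 0, tape ac__bac.

state T, head at 0, tape ac__bac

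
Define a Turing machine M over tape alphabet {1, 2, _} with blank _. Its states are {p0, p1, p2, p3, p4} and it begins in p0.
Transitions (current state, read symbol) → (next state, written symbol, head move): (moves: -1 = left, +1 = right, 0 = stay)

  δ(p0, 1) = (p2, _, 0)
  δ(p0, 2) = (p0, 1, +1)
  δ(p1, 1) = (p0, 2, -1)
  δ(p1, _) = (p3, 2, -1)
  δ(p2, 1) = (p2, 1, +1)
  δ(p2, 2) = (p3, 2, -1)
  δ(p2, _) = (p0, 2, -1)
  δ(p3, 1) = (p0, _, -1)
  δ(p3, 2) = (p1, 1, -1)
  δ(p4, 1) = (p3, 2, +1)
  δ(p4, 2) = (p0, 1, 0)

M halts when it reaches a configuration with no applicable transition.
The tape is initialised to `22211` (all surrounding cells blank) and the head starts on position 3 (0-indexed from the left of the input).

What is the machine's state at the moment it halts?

p0 | 222[1]1_   read 1 → write _, move 0, go to p2
p2 | 222[_]1_   read _ → write 2, move -1, go to p0
p0 | 22[2]21_   read 2 → write 1, move +1, go to p0
p0 | 221[2]1_   read 2 → write 1, move +1, go to p0
p0 | 2211[1]_   read 1 → write _, move 0, go to p2
p2 | 2211[_]_   read _ → write 2, move -1, go to p0
p0 | 221[1]2_   read 1 → write _, move 0, go to p2
p2 | 221[_]2_   read _ → write 2, move -1, go to p0
p0 | 22[1]22_   read 1 → write _, move 0, go to p2
p2 | 22[_]22_   read _ → write 2, move -1, go to p0
p0 | 2[2]222_   read 2 → write 1, move +1, go to p0
p0 | 21[2]22_   read 2 → write 1, move +1, go to p0
p0 | 211[2]2_   read 2 → write 1, move +1, go to p0
p0 | 2111[2]_   read 2 → write 1, move +1, go to p0
p0 | 21111[_]
No transition is defined for (p0, _); M halts in state p0.

p0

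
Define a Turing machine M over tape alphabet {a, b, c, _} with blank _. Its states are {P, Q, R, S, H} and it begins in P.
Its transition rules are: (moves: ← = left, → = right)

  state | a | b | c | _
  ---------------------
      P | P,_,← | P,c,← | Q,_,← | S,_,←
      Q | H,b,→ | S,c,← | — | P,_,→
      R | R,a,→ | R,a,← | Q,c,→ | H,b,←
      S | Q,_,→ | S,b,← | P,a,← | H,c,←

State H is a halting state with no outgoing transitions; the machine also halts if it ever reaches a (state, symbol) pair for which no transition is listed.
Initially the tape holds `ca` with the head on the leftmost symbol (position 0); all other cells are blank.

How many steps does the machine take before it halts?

4

state=P head=0 tape=__[c]a   (P,c)→(Q,_,←)
state=Q head=-1 tape=_[_]_a   (Q,_)→(P,_,→)
state=P head=0 tape=__[_]a   (P,_)→(S,_,←)
state=S head=-1 tape=_[_]_a   (S,_)→(H,c,←)
state=H head=-2 tape=[_]c_a
M halts after 4 transitions.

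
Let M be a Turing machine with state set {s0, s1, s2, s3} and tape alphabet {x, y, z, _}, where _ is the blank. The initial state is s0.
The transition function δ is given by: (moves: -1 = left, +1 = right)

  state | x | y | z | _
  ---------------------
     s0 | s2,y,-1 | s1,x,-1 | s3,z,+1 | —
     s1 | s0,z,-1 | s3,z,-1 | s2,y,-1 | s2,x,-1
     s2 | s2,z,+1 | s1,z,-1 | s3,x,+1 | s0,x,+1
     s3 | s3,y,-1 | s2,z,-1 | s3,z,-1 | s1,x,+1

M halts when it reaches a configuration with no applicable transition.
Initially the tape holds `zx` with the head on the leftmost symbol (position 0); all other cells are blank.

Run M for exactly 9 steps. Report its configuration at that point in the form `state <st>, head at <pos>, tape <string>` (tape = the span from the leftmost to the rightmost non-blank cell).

state s0, head at -1, tape xyzy

s0 | __[z]x   read z → write z, move +1, go to s3
s3 | __z[x]   read x → write y, move -1, go to s3
s3 | __[z]y   read z → write z, move -1, go to s3
s3 | _[_]zy   read _ → write x, move +1, go to s1
s1 | _x[z]y   read z → write y, move -1, go to s2
s2 | _[x]yy   read x → write z, move +1, go to s2
s2 | _z[y]y   read y → write z, move -1, go to s1
s1 | _[z]zy   read z → write y, move -1, go to s2
s2 | [_]yzy   read _ → write x, move +1, go to s0
s0 | x[y]zy
After 9 steps: state s0, head at -1, tape xyzy.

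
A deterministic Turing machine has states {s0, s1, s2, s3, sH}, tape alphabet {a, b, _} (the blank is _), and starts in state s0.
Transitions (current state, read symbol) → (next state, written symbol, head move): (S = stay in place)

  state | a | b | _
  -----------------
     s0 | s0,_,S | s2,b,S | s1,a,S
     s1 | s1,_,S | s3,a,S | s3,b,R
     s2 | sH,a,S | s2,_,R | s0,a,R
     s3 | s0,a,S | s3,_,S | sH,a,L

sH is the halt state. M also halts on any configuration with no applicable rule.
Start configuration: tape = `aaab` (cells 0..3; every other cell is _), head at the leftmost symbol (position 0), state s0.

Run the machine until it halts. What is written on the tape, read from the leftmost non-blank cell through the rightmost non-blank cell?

bbba

s0 | [a]aab   read a → write _, move S, go to s0
s0 | [_]aab   read _ → write a, move S, go to s1
s1 | [a]aab   read a → write _, move S, go to s1
s1 | [_]aab   read _ → write b, move R, go to s3
s3 | b[a]ab   read a → write a, move S, go to s0
s0 | b[a]ab   read a → write _, move S, go to s0
s0 | b[_]ab   read _ → write a, move S, go to s1
s1 | b[a]ab   read a → write _, move S, go to s1
s1 | b[_]ab   read _ → write b, move R, go to s3
s3 | bb[a]b   read a → write a, move S, go to s0
s0 | bb[a]b   read a → write _, move S, go to s0
s0 | bb[_]b   read _ → write a, move S, go to s1
s1 | bb[a]b   read a → write _, move S, go to s1
s1 | bb[_]b   read _ → write b, move R, go to s3
s3 | bbb[b]   read b → write _, move S, go to s3
s3 | bbb[_]   read _ → write a, move L, go to sH
sH | bb[b]a
The non-blank tape span at halt is bbba.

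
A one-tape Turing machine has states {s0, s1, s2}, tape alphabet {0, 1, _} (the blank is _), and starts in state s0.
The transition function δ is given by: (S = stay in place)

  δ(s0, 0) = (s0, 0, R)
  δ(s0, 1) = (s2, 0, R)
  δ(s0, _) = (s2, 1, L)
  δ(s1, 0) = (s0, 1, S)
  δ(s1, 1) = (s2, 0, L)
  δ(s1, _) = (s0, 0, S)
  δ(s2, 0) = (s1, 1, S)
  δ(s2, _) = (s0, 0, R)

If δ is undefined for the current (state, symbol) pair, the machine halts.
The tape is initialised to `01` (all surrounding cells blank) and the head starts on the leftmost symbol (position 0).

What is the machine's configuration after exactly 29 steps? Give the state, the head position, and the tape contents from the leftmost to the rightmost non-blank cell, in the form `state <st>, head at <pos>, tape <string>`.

state=s0 head=0 tape=__[0]1____   (s0,0)→(s0,0,R)
state=s0 head=1 tape=__0[1]____   (s0,1)→(s2,0,R)
state=s2 head=2 tape=__00[_]___   (s2,_)→(s0,0,R)
state=s0 head=3 tape=__000[_]__   (s0,_)→(s2,1,L)
state=s2 head=2 tape=__00[0]1__   (s2,0)→(s1,1,S)
state=s1 head=2 tape=__00[1]1__   (s1,1)→(s2,0,L)
state=s2 head=1 tape=__0[0]01__   (s2,0)→(s1,1,S)
state=s1 head=1 tape=__0[1]01__   (s1,1)→(s2,0,L)
state=s2 head=0 tape=__[0]001__   (s2,0)→(s1,1,S)
state=s1 head=0 tape=__[1]001__   (s1,1)→(s2,0,L)
state=s2 head=-1 tape=_[_]0001__   (s2,_)→(s0,0,R)
state=s0 head=0 tape=_0[0]001__   (s0,0)→(s0,0,R)
state=s0 head=1 tape=_00[0]01__   (s0,0)→(s0,0,R)
state=s0 head=2 tape=_000[0]1__   (s0,0)→(s0,0,R)
state=s0 head=3 tape=_0000[1]__   (s0,1)→(s2,0,R)
state=s2 head=4 tape=_00000[_]_   (s2,_)→(s0,0,R)
state=s0 head=5 tape=_000000[_]   (s0,_)→(s2,1,L)
state=s2 head=4 tape=_00000[0]1   (s2,0)→(s1,1,S)
state=s1 head=4 tape=_00000[1]1   (s1,1)→(s2,0,L)
state=s2 head=3 tape=_0000[0]01   (s2,0)→(s1,1,S)
state=s1 head=3 tape=_0000[1]01   (s1,1)→(s2,0,L)
state=s2 head=2 tape=_000[0]001   (s2,0)→(s1,1,S)
state=s1 head=2 tape=_000[1]001   (s1,1)→(s2,0,L)
state=s2 head=1 tape=_00[0]0001   (s2,0)→(s1,1,S)
state=s1 head=1 tape=_00[1]0001   (s1,1)→(s2,0,L)
state=s2 head=0 tape=_0[0]00001   (s2,0)→(s1,1,S)
state=s1 head=0 tape=_0[1]00001   (s1,1)→(s2,0,L)
state=s2 head=-1 tape=_[0]000001   (s2,0)→(s1,1,S)
state=s1 head=-1 tape=_[1]000001   (s1,1)→(s2,0,L)
state=s2 head=-2 tape=[_]0000001
After 29 steps: state s2, head at -2, tape 0000001.

state s2, head at -2, tape 0000001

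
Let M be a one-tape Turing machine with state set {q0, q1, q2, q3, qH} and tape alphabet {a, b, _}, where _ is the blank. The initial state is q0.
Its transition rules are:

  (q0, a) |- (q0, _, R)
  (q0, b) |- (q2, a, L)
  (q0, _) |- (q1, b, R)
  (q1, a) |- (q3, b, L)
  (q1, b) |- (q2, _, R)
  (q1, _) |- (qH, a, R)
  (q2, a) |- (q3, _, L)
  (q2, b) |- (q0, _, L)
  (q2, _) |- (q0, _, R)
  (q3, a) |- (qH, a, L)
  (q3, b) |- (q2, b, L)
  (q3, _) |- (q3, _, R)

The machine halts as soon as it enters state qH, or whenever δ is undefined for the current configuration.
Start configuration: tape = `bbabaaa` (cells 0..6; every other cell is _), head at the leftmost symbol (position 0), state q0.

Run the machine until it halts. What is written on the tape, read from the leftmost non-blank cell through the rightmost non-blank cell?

state=q0 head=0 tape=_[b]babaaa___   (q0,b)→(q2,a,L)
state=q2 head=-1 tape=[_]ababaaa___   (q2,_)→(q0,_,R)
state=q0 head=0 tape=_[a]babaaa___   (q0,a)→(q0,_,R)
state=q0 head=1 tape=__[b]abaaa___   (q0,b)→(q2,a,L)
state=q2 head=0 tape=_[_]aabaaa___   (q2,_)→(q0,_,R)
state=q0 head=1 tape=__[a]abaaa___   (q0,a)→(q0,_,R)
state=q0 head=2 tape=___[a]baaa___   (q0,a)→(q0,_,R)
state=q0 head=3 tape=____[b]aaa___   (q0,b)→(q2,a,L)
state=q2 head=2 tape=___[_]aaaa___   (q2,_)→(q0,_,R)
state=q0 head=3 tape=____[a]aaa___   (q0,a)→(q0,_,R)
state=q0 head=4 tape=_____[a]aa___   (q0,a)→(q0,_,R)
state=q0 head=5 tape=______[a]a___   (q0,a)→(q0,_,R)
state=q0 head=6 tape=_______[a]___   (q0,a)→(q0,_,R)
state=q0 head=7 tape=________[_]__   (q0,_)→(q1,b,R)
state=q1 head=8 tape=________b[_]_   (q1,_)→(qH,a,R)
state=qH head=9 tape=________ba[_]
The non-blank tape span at halt is ba.

ba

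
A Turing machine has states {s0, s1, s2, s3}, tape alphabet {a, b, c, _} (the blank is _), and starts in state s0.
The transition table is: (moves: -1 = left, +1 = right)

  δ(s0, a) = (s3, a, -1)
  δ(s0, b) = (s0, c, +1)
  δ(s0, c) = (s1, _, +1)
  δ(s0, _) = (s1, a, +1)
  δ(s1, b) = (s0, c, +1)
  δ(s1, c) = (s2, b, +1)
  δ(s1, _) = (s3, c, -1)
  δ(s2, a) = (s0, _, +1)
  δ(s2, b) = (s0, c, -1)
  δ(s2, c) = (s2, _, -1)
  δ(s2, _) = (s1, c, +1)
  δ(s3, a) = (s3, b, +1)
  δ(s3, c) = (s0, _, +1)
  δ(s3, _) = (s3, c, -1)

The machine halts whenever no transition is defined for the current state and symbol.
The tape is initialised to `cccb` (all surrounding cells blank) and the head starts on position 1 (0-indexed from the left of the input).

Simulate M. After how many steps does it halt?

state=s0 head=1 tape=c[c]cb____   (s0,c)→(s1,_,+1)
state=s1 head=2 tape=c_[c]b____   (s1,c)→(s2,b,+1)
state=s2 head=3 tape=c_b[b]____   (s2,b)→(s0,c,-1)
state=s0 head=2 tape=c_[b]c____   (s0,b)→(s0,c,+1)
state=s0 head=3 tape=c_c[c]____   (s0,c)→(s1,_,+1)
state=s1 head=4 tape=c_c_[_]___   (s1,_)→(s3,c,-1)
state=s3 head=3 tape=c_c[_]c___   (s3,_)→(s3,c,-1)
state=s3 head=2 tape=c_[c]cc___   (s3,c)→(s0,_,+1)
state=s0 head=3 tape=c__[c]c___   (s0,c)→(s1,_,+1)
state=s1 head=4 tape=c___[c]___   (s1,c)→(s2,b,+1)
state=s2 head=5 tape=c___b[_]__   (s2,_)→(s1,c,+1)
state=s1 head=6 tape=c___bc[_]_   (s1,_)→(s3,c,-1)
state=s3 head=5 tape=c___b[c]c_   (s3,c)→(s0,_,+1)
state=s0 head=6 tape=c___b_[c]_   (s0,c)→(s1,_,+1)
state=s1 head=7 tape=c___b__[_]   (s1,_)→(s3,c,-1)
state=s3 head=6 tape=c___b_[_]c   (s3,_)→(s3,c,-1)
state=s3 head=5 tape=c___b[_]cc   (s3,_)→(s3,c,-1)
state=s3 head=4 tape=c___[b]ccc
M halts after 17 transitions.

17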